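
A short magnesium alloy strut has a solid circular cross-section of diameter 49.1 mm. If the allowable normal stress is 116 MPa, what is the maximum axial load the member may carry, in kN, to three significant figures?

220 kN

A = 1893 mm².
P_max = σ_allow · A = 116 · 1893 = 219600 N = 219.6 kN.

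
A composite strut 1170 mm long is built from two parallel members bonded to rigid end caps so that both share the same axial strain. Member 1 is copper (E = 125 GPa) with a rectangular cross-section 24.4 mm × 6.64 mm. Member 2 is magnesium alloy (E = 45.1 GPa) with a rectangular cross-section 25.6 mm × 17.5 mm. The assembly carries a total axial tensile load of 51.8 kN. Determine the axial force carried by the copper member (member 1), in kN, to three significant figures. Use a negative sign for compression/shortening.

A_1 = 162 mm².
A_2 = 448 mm².
Equal strain + equilibrium ⇒ each member carries load in proportion to AE: A₁E₁ = 20250000 N, A₂E₂ = 20200000 N, ΣAE = 40460000 N.
F₁ = P·A₁E₁/ΣAE = 51800·20250000/40460000 = 25930 N.

25.9 kN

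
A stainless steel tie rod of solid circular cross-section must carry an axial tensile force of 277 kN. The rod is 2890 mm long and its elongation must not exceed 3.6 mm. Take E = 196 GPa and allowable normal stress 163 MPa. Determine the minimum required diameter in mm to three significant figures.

Required area A ≥ P/σ_allow = 277000/163 = 1699 mm².
For a solid circular section, d ≥ √(4A/π) = 46.52 mm.
Elongation limit: A ≥ PL/(Eδ_allow) = 277000·2890/(196000·3.6) = 1135 mm² ⇒ d ≥ 38.01 mm.
The stress limit governs.

46.5 mm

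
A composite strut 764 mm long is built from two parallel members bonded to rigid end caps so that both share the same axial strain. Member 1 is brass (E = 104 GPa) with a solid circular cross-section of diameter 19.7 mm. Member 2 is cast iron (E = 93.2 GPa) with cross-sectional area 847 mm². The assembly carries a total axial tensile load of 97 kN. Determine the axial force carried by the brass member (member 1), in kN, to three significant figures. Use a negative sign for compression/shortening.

A_1 = 304.8 mm².
Equal strain + equilibrium ⇒ each member carries load in proportion to AE: A₁E₁ = 31700000 N, A₂E₂ = 78940000 N, ΣAE = 110600000 N.
F₁ = P·A₁E₁/ΣAE = 97000·31700000/110600000 = 27790 N.

27.8 kN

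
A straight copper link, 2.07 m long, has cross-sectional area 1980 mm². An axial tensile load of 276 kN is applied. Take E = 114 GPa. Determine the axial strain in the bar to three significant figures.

σ = N/A = 139.4 MPa; ε = σ/E = 139.4/114000 = 1.223e-03.

0.00122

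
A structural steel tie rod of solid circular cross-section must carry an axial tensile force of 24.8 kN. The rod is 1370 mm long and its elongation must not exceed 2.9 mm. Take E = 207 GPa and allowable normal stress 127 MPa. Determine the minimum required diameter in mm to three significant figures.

Required area A ≥ P/σ_allow = 24800/127 = 195.3 mm².
For a solid circular section, d ≥ √(4A/π) = 15.77 mm.
Elongation limit: A ≥ PL/(Eδ_allow) = 24800·1370/(207000·2.9) = 56.6 mm² ⇒ d ≥ 8.489 mm.
The stress limit governs.

15.8 mm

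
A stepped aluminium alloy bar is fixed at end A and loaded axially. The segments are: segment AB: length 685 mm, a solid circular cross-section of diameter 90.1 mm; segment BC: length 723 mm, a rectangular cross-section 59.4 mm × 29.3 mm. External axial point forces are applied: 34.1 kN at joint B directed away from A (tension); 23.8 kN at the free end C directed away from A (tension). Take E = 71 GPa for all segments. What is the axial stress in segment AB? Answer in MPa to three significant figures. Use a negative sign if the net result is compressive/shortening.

9.08 MPa

Internal axial forces (sectioning from the free end, tension +): N_BC = 23.8 kN, N_AB = 57.9 kN.
A_AB = 6376 mm².
σ_AB = N_AB/A_AB = 57900/6376 = 9.081 MPa.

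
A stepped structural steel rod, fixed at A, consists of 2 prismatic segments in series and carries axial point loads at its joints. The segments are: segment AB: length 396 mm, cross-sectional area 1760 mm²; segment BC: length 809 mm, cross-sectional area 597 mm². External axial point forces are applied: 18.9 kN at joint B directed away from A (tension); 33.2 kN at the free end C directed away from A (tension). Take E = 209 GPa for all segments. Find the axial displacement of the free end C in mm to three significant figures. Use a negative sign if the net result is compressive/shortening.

Internal axial forces (sectioning from the free end, tension +): N_BC = 33.2 kN, N_AB = 52.1 kN.
δ_AB = 52100·396/(1760·209000) = 0.05609 mm
δ_BC = 33200·809/(597·209000) = 0.2153 mm
δ = Σδ_i = 0.2713 mm.

0.271 mm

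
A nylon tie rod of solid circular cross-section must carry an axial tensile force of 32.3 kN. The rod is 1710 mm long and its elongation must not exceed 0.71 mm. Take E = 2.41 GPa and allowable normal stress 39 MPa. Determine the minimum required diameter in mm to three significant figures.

203 mm

Required area A ≥ P/σ_allow = 32300/39 = 828.2 mm².
For a solid circular section, d ≥ √(4A/π) = 32.47 mm.
Elongation limit: A ≥ PL/(Eδ_allow) = 32300·1710/(2410·0.71) = 32280 mm² ⇒ d ≥ 202.7 mm.
The elongation limit governs.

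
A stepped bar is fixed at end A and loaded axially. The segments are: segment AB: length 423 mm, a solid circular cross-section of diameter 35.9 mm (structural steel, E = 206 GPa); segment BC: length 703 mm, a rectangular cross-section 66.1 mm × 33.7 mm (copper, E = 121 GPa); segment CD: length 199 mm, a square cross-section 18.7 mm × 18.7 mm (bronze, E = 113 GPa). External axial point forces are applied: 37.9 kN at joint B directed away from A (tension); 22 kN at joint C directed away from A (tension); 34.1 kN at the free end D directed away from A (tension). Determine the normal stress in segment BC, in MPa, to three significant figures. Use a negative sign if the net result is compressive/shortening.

Internal axial forces (sectioning from the free end, tension +): N_CD = 34.1 kN, N_BC = 56.1 kN, N_AB = 94 kN.
A_BC = 2228 mm².
σ_BC = N_BC/A_BC = 56100/2228 = 25.18 MPa.

25.2 MPa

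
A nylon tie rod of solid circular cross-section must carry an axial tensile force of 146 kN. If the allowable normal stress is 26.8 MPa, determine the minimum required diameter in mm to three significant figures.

83.3 mm

Required area A ≥ P/σ_allow = 146000/26.8 = 5448 mm².
For a solid circular section, d ≥ √(4A/π) = 83.28 mm.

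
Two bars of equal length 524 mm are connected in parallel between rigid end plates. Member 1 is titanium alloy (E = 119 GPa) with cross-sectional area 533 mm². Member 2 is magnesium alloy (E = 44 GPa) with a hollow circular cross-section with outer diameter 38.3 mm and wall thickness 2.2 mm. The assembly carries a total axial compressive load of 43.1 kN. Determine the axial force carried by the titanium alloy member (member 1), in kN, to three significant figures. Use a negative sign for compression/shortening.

-36.7 kN

A_2 = 249.5 mm².
Equal strain + equilibrium ⇒ each member carries load in proportion to AE: A₁E₁ = 63430000 N, A₂E₂ = 10980000 N, ΣAE = 74410000 N.
F₁ = P·A₁E₁/ΣAE = -43100·63430000/74410000 = -36740 N.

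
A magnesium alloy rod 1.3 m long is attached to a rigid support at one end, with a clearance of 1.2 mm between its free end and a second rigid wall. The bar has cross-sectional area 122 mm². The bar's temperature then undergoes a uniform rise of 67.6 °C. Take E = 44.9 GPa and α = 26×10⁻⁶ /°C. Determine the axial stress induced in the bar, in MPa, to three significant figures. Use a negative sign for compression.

Free thermal expansion αLΔT = 26e-6 · 1300 · 67.6 = 2.285 mm.
The walls engage after the gap closes; constrained expansion = 2.285 − 1.2 = 1.085 mm.
The walls impose strain ε = −(1.085)/1300 = -8.3452e-04; σ = Eε = 44900 · -8.3452e-04 = -37.47 MPa.

-37.5 MPa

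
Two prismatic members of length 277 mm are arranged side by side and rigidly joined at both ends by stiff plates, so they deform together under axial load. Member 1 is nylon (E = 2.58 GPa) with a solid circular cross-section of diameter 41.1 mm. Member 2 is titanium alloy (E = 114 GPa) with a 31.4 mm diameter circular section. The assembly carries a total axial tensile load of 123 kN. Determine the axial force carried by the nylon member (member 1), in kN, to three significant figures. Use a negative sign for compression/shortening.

A_1 = 1327 mm².
A_2 = 774.4 mm².
Equal strain + equilibrium ⇒ each member carries load in proportion to AE: A₁E₁ = 3423000 N, A₂E₂ = 88280000 N, ΣAE = 91700000 N.
F₁ = P·A₁E₁/ΣAE = 123000·3423000/91700000 = 4591 N.

4.59 kN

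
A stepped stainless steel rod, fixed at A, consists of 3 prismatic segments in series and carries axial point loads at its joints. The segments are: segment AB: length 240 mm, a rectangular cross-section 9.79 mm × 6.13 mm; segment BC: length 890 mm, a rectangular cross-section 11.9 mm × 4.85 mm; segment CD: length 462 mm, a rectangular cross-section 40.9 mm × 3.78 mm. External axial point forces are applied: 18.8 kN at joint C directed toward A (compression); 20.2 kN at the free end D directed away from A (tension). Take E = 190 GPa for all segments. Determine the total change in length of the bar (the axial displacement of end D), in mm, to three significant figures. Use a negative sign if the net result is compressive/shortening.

0.461 mm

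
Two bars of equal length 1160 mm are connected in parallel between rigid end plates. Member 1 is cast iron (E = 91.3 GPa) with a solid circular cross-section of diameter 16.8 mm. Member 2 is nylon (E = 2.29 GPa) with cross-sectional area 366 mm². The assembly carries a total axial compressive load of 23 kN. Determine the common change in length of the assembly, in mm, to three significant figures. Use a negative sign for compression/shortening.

-1.27 mm

A_1 = 221.7 mm².
Equal strain + equilibrium ⇒ each member carries load in proportion to AE: A₁E₁ = 20240000 N, A₂E₂ = 838100 N, ΣAE = 21080000 N.
δ = PL/ΣAE = -23000·1160/21080000 = -1.266 mm.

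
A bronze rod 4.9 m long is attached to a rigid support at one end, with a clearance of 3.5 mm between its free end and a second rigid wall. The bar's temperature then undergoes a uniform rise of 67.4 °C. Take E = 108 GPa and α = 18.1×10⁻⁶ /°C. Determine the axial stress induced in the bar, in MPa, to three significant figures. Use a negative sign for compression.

-54.6 MPa

Free thermal expansion αLΔT = 18.1e-6 · 4900 · 67.4 = 5.978 mm.
The walls engage after the gap closes; constrained expansion = 5.978 − 3.5 = 2.478 mm.
The walls impose strain ε = −(2.478)/4900 = -5.0565e-04; σ = Eε = 108000 · -5.0565e-04 = -54.61 MPa.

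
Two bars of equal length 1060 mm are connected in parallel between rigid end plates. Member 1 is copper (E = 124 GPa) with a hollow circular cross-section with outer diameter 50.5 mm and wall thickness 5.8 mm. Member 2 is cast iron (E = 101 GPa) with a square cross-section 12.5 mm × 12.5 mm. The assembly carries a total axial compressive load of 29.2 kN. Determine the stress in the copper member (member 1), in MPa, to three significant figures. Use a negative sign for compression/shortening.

A_1 = 814.5 mm².
A_2 = 156.2 mm².
Equal strain + equilibrium ⇒ each member carries load in proportion to AE: A₁E₁ = 101000000 N, A₂E₂ = 15780000 N, ΣAE = 116800000 N.
σ₁ = P·E₁/ΣAE = -29200·124000/116800000 = -31.01 MPa.

-31.0 MPa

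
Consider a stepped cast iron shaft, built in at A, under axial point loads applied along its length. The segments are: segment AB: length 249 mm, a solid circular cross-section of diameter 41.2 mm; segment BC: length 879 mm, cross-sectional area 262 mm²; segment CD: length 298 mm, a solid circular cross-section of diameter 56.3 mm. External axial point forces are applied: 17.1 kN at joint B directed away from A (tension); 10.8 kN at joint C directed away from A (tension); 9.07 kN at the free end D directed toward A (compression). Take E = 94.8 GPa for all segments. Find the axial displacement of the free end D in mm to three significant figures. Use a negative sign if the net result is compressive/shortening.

Internal axial forces (sectioning from the free end, tension +): N_CD = -9.07 kN, N_BC = 1.73 kN, N_AB = 18.83 kN.
A_AB = 1333 mm².
A_CD = 2489 mm².
δ_AB = 18830·249/(1333·94800) = 0.0371 mm
δ_BC = 1730·879/(262·94800) = 0.06122 mm
δ_CD = -9070·298/(2489·94800) = -0.01145 mm
δ = Σδ_i = 0.08687 mm.

0.0869 mm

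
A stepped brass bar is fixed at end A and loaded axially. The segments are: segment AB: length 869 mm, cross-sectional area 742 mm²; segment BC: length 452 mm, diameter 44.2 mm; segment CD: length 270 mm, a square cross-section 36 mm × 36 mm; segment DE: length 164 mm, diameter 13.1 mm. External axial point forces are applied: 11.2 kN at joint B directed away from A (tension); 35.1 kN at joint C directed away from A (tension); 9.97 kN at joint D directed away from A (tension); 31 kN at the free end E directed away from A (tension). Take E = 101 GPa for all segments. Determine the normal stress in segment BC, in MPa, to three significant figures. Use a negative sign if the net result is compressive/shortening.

49.6 MPa

Internal axial forces (sectioning from the free end, tension +): N_DE = 31 kN, N_CD = 40.97 kN, N_BC = 76.07 kN, N_AB = 87.27 kN.
A_BC = 1534 mm².
σ_BC = N_BC/A_BC = 76070/1534 = 49.58 MPa.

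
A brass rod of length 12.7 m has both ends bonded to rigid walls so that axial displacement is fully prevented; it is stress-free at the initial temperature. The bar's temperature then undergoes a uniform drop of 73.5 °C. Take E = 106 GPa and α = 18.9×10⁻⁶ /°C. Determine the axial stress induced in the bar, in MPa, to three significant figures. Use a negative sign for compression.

Free thermal expansion αLΔT = 18.9e-6 · 12700 · -73.5 = -17.64 mm.
The walls impose strain ε = −(-17.64)/12700 = 1.3891e-03; σ = Eε = 106000 · 1.3891e-03 = 147.2 MPa.

147 MPa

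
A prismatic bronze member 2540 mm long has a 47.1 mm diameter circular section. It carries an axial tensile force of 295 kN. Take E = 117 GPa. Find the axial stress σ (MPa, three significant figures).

169 MPa

A = 1742 mm².
σ = N/A = 295000/1742 = 169.3 MPa.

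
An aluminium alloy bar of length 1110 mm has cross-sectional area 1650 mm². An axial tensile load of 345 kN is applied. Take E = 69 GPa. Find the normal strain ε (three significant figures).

σ = N/A = 209.1 MPa; ε = σ/E = 209.1/69000 = 3.030e-03.

0.00303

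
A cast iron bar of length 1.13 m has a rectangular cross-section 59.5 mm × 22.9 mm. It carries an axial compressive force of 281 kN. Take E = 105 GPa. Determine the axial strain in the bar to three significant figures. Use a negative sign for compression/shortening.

-0.00196

A = 1363 mm².
σ = N/A = -206.2 MPa; ε = σ/E = -206.2/105000 = -1.964e-03.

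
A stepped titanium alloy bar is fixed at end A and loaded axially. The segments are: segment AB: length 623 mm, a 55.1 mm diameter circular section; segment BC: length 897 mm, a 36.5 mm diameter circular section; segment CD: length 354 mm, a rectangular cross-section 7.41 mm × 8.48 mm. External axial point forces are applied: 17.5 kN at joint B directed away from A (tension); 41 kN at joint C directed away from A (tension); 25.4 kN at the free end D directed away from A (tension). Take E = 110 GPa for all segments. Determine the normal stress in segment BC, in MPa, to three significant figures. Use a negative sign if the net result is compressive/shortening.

63.5 MPa

Internal axial forces (sectioning from the free end, tension +): N_CD = 25.4 kN, N_BC = 66.4 kN, N_AB = 83.9 kN.
A_BC = 1046 mm².
σ_BC = N_BC/A_BC = 66400/1046 = 63.46 MPa.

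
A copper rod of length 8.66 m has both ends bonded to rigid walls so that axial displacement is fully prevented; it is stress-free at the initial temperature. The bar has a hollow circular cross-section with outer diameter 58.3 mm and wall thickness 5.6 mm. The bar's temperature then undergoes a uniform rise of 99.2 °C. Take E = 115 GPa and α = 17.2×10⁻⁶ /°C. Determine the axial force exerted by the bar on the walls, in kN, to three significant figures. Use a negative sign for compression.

-182 kN

Free thermal expansion αLΔT = 17.2e-6 · 8660 · 99.2 = 14.78 mm.
The walls impose strain ε = −(14.78)/8660 = -1.7062e-03; σ = Eε = 115000 · -1.7062e-03 = -196.2 MPa.
Wall reaction R = σ·A = -196.2·927.1 = -181900 N = -181.9 kN.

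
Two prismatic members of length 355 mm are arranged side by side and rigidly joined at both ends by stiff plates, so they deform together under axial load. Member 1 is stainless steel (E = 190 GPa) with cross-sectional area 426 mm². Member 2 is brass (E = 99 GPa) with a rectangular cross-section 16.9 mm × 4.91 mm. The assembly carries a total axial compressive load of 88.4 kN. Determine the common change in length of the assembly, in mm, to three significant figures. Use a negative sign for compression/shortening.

-0.352 mm

A_2 = 82.98 mm².
Equal strain + equilibrium ⇒ each member carries load in proportion to AE: A₁E₁ = 80940000 N, A₂E₂ = 8215000 N, ΣAE = 89150000 N.
δ = PL/ΣAE = -88400·355/89150000 = -0.352 mm.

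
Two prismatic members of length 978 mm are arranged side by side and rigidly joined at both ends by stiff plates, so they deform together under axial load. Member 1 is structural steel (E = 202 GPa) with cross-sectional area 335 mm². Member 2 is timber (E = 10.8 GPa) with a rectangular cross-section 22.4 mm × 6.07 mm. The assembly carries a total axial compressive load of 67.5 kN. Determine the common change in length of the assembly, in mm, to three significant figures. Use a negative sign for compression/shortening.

A_2 = 136 mm².
Equal strain + equilibrium ⇒ each member carries load in proportion to AE: A₁E₁ = 67670000 N, A₂E₂ = 1468000 N, ΣAE = 69140000 N.
δ = PL/ΣAE = -67500·978/69140000 = -0.9548 mm.

-0.955 mm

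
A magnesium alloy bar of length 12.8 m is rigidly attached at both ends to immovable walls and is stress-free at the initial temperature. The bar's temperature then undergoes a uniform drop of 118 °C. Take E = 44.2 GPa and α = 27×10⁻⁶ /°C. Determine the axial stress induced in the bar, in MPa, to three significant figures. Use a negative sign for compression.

141 MPa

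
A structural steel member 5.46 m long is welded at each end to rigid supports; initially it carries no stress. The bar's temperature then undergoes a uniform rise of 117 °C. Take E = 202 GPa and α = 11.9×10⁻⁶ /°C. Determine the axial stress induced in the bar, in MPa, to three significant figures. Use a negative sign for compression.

-281 MPa

Free thermal expansion αLΔT = 11.9e-6 · 5460 · 117 = 7.602 mm.
The walls impose strain ε = −(7.602)/5460 = -1.3923e-03; σ = Eε = 202000 · -1.3923e-03 = -281.2 MPa.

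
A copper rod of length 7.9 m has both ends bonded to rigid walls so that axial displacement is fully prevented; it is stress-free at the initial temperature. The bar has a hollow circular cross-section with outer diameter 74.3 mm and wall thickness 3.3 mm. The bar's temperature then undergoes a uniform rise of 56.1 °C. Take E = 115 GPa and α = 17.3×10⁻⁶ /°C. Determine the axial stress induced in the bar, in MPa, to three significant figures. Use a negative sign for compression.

Free thermal expansion αLΔT = 17.3e-6 · 7900 · 56.1 = 7.667 mm.
The walls impose strain ε = −(7.667)/7900 = -9.7053e-04; σ = Eε = 115000 · -9.7053e-04 = -111.6 MPa.

-112 MPa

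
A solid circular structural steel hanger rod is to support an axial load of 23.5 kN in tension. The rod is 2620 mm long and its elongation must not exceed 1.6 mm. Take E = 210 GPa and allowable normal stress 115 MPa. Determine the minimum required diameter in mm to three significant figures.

Required area A ≥ P/σ_allow = 23500/115 = 204.3 mm².
For a solid circular section, d ≥ √(4A/π) = 16.13 mm.
Elongation limit: A ≥ PL/(Eδ_allow) = 23500·2620/(210000·1.6) = 183.2 mm² ⇒ d ≥ 15.27 mm.
The stress limit governs.

16.1 mm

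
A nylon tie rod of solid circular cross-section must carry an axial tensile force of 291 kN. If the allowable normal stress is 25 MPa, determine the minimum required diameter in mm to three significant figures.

122 mm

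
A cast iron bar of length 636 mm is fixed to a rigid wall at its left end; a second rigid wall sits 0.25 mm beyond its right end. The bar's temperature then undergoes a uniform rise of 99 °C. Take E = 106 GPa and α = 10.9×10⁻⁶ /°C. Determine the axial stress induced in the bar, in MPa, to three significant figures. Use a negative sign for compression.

-72.7 MPa

Free thermal expansion αLΔT = 10.9e-6 · 636 · 99 = 0.6863 mm.
The walls engage after the gap closes; constrained expansion = 0.6863 − 0.25 = 0.4363 mm.
The walls impose strain ε = −(0.4363)/636 = -6.8602e-04; σ = Eε = 106000 · -6.8602e-04 = -72.72 MPa.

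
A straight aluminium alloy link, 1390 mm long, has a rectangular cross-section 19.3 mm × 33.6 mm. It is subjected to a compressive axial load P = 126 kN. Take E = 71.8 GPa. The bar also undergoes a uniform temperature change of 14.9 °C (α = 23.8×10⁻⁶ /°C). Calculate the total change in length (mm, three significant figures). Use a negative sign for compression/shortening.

A = 648.5 mm².
δ_mech = NL/(AE) = -126000·1390/(648.5·71800) = -3.762 mm.
δ_thermal = αLΔT = 23.8e-6·1390·14.9 = 0.4929 mm.
δ = δ_mech + δ_thermal = -3.269 mm.

-3.27 mm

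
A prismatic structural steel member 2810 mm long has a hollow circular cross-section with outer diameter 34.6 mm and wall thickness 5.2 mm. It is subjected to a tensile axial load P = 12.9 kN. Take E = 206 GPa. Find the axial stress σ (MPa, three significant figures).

26.9 MPa

A = 480.3 mm².
σ = N/A = 12900/480.3 = 26.86 MPa.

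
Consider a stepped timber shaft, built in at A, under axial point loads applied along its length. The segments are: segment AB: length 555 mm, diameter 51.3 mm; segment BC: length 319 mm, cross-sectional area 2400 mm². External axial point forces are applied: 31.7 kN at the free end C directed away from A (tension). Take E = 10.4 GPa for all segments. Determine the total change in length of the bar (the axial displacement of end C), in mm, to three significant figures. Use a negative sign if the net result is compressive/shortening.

1.22 mm

Internal axial forces (sectioning from the free end, tension +): N_BC = 31.7 kN, N_AB = 31.7 kN.
A_AB = 2067 mm².
δ_AB = 31700·555/(2067·10400) = 0.8185 mm
δ_BC = 31700·319/(2400·10400) = 0.4051 mm
δ = Σδ_i = 1.224 mm.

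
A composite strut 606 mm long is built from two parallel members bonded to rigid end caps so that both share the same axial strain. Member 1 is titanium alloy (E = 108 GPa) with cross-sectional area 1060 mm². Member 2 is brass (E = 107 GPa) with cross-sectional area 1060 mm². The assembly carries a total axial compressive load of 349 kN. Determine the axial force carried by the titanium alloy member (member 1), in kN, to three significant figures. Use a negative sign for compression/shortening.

-175 kN

Equal strain + equilibrium ⇒ each member carries load in proportion to AE: A₁E₁ = 114500000 N, A₂E₂ = 113400000 N, ΣAE = 227900000 N.
F₁ = P·A₁E₁/ΣAE = -349000·114500000/227900000 = -175300 N.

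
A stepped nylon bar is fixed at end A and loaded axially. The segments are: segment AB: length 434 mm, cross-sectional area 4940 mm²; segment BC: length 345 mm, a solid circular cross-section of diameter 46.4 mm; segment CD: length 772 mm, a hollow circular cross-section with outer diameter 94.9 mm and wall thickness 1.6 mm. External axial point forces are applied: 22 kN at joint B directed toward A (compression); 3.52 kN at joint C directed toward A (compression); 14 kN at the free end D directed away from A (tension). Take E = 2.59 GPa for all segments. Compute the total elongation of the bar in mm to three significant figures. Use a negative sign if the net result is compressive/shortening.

Internal axial forces (sectioning from the free end, tension +): N_CD = 14 kN, N_BC = 10.48 kN, N_AB = -11.52 kN.
A_BC = 1691 mm².
A_CD = 469 mm².
δ_AB = -11520·434/(4940·2590) = -0.3908 mm
δ_BC = 10480·345/(1691·2590) = 0.8256 mm
δ_CD = 14000·772/(469·2590) = 8.898 mm
δ = Σδ_i = 9.333 mm.

9.33 mm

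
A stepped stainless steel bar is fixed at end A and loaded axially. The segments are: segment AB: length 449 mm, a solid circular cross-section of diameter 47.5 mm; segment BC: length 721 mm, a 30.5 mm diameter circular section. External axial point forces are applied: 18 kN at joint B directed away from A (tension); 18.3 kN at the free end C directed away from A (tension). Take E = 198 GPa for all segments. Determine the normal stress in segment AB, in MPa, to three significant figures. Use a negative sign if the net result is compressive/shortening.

Internal axial forces (sectioning from the free end, tension +): N_BC = 18.3 kN, N_AB = 36.3 kN.
A_AB = 1772 mm².
σ_AB = N_AB/A_AB = 36300/1772 = 20.48 MPa.

20.5 MPa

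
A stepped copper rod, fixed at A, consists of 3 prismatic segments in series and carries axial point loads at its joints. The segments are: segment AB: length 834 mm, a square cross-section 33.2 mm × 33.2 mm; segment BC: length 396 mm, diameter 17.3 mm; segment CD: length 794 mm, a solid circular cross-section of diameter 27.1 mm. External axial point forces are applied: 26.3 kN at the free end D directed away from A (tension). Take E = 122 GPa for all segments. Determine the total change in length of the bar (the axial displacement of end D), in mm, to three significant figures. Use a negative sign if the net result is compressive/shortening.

Internal axial forces (sectioning from the free end, tension +): N_CD = 26.3 kN, N_BC = 26.3 kN, N_AB = 26.3 kN.
A_AB = 1102 mm².
A_BC = 235.1 mm².
A_CD = 576.8 mm².
δ_AB = 26300·834/(1102·122000) = 0.1631 mm
δ_BC = 26300·396/(235.1·122000) = 0.3632 mm
δ_CD = 26300·794/(576.8·122000) = 0.2967 mm
δ = Σδ_i = 0.823 mm.

0.823 mm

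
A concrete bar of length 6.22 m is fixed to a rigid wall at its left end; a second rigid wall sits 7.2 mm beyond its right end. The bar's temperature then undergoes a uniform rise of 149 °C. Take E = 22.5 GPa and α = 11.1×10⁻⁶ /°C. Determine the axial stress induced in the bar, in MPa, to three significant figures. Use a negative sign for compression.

-11.2 MPa

Free thermal expansion αLΔT = 11.1e-6 · 6220 · 149 = 10.29 mm.
The walls engage after the gap closes; constrained expansion = 10.29 − 7.2 = 3.087 mm.
The walls impose strain ε = −(3.087)/6220 = -4.9634e-04; σ = Eε = 22500 · -4.9634e-04 = -11.17 MPa.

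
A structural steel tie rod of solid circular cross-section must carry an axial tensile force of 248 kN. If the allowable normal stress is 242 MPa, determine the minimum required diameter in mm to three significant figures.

Required area A ≥ P/σ_allow = 248000/242 = 1025 mm².
For a solid circular section, d ≥ √(4A/π) = 36.12 mm.

36.1 mm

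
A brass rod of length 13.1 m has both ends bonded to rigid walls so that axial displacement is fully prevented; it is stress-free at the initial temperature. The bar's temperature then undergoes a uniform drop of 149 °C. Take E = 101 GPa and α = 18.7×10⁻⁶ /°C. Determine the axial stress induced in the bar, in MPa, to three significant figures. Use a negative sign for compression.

Free thermal expansion αLΔT = 18.7e-6 · 13100 · -149 = -36.5 mm.
The walls impose strain ε = −(-36.5)/13100 = 2.7863e-03; σ = Eε = 101000 · 2.7863e-03 = 281.4 MPa.

281 MPa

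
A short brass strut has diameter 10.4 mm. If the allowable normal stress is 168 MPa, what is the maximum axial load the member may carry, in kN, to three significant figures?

A = 84.95 mm².
P_max = σ_allow · A = 168 · 84.95 = 14270 N = 14.27 kN.

14.3 kN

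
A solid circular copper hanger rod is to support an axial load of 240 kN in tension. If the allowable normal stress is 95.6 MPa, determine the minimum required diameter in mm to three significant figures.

56.5 mm

Required area A ≥ P/σ_allow = 240000/95.6 = 2510 mm².
For a solid circular section, d ≥ √(4A/π) = 56.54 mm.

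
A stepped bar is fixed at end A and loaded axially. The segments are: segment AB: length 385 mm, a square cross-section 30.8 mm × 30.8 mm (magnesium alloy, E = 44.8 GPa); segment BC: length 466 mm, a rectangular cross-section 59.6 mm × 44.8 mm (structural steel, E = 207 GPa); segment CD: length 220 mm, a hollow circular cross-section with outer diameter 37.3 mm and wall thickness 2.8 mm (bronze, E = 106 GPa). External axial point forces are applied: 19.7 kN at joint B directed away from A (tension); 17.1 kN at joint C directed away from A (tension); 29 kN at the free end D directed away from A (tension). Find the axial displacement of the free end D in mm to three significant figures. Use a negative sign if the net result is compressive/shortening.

Internal axial forces (sectioning from the free end, tension +): N_CD = 29 kN, N_BC = 46.1 kN, N_AB = 65.8 kN.
A_AB = 948.6 mm².
A_BC = 2670 mm².
A_CD = 303.5 mm².
δ_AB = 65800·385/(948.6·44800) = 0.5961 mm
δ_BC = 46100·466/(2670·207000) = 0.03887 mm
δ_CD = 29000·220/(303.5·106000) = 0.1983 mm
δ = Σδ_i = 0.8333 mm.

0.833 mm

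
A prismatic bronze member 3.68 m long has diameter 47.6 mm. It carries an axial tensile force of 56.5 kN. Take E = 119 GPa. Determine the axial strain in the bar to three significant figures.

A = 1780 mm².
σ = N/A = 31.75 MPa; ε = σ/E = 31.75/119000 = 2.668e-04.

2.67e-04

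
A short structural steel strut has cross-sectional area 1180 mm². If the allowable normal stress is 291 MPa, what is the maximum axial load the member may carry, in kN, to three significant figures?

P_max = σ_allow · A = 291 · 1180 = 343400 N = 343.4 kN.

343 kN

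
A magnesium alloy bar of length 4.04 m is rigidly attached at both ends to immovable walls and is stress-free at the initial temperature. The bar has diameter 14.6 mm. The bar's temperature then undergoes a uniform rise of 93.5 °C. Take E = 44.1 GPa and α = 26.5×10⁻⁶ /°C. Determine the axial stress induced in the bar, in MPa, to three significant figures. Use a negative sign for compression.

Free thermal expansion αLΔT = 26.5e-6 · 4040 · 93.5 = 10.01 mm.
The walls impose strain ε = −(10.01)/4040 = -2.4777e-03; σ = Eε = 44100 · -2.4777e-03 = -109.3 MPa.

-109 MPa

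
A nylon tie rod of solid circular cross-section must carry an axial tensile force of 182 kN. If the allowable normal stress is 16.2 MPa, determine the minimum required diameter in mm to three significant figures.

Required area A ≥ P/σ_allow = 182000/16.2 = 11230 mm².
For a solid circular section, d ≥ √(4A/π) = 119.6 mm.

120 mm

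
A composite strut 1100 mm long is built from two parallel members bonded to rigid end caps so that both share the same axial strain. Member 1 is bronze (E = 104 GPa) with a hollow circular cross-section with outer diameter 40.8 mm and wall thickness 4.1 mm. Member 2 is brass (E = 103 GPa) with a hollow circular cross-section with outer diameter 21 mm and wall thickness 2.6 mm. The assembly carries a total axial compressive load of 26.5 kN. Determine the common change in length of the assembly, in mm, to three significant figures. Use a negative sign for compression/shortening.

-0.451 mm

A_1 = 472.7 mm².
A_2 = 150.3 mm².
Equal strain + equilibrium ⇒ each member carries load in proportion to AE: A₁E₁ = 49160000 N, A₂E₂ = 15480000 N, ΣAE = 64640000 N.
δ = PL/ΣAE = -26500·1100/64640000 = -0.4509 mm.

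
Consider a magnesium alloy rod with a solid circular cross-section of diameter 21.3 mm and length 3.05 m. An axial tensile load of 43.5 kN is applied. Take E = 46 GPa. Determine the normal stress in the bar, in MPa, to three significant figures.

122 MPa

A = 356.3 mm².
σ = N/A = 43500/356.3 = 122.1 MPa.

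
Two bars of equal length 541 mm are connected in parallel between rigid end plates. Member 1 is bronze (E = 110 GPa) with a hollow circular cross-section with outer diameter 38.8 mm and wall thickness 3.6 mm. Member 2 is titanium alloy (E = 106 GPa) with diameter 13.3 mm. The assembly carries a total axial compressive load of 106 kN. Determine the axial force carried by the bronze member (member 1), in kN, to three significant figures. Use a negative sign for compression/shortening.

-79.3 kN

A_1 = 398.1 mm².
A_2 = 138.9 mm².
Equal strain + equilibrium ⇒ each member carries load in proportion to AE: A₁E₁ = 43790000 N, A₂E₂ = 14730000 N, ΣAE = 58520000 N.
F₁ = P·A₁E₁/ΣAE = -106000·43790000/58520000 = -79320 N.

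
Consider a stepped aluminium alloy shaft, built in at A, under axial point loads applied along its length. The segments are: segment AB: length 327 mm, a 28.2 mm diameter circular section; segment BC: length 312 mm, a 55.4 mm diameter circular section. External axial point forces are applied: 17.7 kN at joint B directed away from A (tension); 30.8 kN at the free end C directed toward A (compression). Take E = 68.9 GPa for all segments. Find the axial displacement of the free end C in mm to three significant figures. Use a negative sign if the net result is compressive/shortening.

Internal axial forces (sectioning from the free end, tension +): N_BC = -30.8 kN, N_AB = -13.1 kN.
A_AB = 624.6 mm².
A_BC = 2411 mm².
δ_AB = -13100·327/(624.6·68900) = -0.09954 mm
δ_BC = -30800·312/(2411·68900) = -0.05786 mm
δ = Σδ_i = -0.1574 mm.

-0.157 mm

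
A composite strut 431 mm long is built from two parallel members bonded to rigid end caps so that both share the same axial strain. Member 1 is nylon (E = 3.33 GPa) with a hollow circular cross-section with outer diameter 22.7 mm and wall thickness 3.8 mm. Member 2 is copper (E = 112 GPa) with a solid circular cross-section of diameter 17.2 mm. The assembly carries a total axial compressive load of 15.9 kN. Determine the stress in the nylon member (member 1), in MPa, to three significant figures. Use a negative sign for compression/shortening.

-1.98 MPa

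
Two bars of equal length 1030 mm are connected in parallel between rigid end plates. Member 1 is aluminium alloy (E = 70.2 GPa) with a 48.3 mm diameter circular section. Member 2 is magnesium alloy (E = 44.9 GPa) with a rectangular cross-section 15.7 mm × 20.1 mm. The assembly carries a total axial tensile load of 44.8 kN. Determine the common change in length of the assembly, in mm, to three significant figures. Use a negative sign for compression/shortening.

A_1 = 1832 mm².
A_2 = 315.6 mm².
Equal strain + equilibrium ⇒ each member carries load in proportion to AE: A₁E₁ = 128600000 N, A₂E₂ = 14170000 N, ΣAE = 142800000 N.
δ = PL/ΣAE = 44800·1030/142800000 = 0.3232 mm.

0.323 mm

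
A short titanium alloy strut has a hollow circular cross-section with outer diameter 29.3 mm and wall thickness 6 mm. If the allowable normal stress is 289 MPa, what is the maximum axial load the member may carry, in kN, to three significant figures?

A = 439.2 mm².
P_max = σ_allow · A = 289 · 439.2 = 126900 N = 126.9 kN.

127 kN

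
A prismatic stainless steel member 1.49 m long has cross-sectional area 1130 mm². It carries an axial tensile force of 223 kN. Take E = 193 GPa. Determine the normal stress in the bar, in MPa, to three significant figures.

σ = N/A = 223000/1130 = 197.3 MPa.

197 MPa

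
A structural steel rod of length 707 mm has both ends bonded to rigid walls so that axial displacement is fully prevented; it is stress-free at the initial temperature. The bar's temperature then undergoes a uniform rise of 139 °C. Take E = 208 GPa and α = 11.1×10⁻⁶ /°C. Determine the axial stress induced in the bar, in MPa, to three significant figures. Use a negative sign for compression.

Free thermal expansion αLΔT = 11.1e-6 · 707 · 139 = 1.091 mm.
The walls impose strain ε = −(1.091)/707 = -1.5429e-03; σ = Eε = 208000 · -1.5429e-03 = -320.9 MPa.

-321 MPa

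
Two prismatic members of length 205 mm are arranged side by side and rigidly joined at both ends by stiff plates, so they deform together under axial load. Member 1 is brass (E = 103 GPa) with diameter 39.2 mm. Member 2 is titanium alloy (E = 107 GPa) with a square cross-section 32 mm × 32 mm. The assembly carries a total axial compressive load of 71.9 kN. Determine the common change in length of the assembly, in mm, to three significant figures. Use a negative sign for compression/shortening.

A_1 = 1207 mm².
A_2 = 1024 mm².
Equal strain + equilibrium ⇒ each member carries load in proportion to AE: A₁E₁ = 124300000 N, A₂E₂ = 109600000 N, ΣAE = 233900000 N.
δ = PL/ΣAE = -71900·205/233900000 = -0.06302 mm.

-0.0630 mm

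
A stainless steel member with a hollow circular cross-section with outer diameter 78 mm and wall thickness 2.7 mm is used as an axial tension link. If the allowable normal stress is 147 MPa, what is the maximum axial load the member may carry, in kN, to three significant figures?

93.9 kN

A = 638.7 mm².
P_max = σ_allow · A = 147 · 638.7 = 93890 N = 93.89 kN.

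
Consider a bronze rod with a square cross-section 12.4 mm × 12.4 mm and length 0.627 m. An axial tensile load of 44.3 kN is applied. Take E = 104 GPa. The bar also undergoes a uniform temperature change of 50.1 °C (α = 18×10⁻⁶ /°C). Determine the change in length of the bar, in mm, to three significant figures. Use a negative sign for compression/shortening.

2.30 mm

A = 153.8 mm².
δ_mech = NL/(AE) = 44300·627/(153.8·104000) = 1.737 mm.
δ_thermal = αLΔT = 18e-6·627·50.1 = 0.5654 mm.
δ = δ_mech + δ_thermal = 2.302 mm.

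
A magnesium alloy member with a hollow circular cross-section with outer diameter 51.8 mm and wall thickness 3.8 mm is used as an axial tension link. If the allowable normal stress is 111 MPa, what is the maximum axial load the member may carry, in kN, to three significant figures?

A = 573 mm².
P_max = σ_allow · A = 111 · 573 = 63610 N = 63.61 kN.

63.6 kN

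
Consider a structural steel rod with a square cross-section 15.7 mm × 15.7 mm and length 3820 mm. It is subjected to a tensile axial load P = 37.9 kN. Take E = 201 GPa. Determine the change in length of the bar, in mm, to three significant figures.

2.92 mm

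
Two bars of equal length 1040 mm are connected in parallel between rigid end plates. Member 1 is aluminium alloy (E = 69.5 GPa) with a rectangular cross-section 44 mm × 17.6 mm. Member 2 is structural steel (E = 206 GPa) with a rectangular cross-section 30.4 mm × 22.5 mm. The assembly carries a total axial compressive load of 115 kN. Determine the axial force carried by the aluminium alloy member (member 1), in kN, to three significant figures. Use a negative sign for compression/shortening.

-31.8 kN

A_1 = 774.4 mm².
A_2 = 684 mm².
Equal strain + equilibrium ⇒ each member carries load in proportion to AE: A₁E₁ = 53820000 N, A₂E₂ = 140900000 N, ΣAE = 194700000 N.
F₁ = P·A₁E₁/ΣAE = -115000·53820000/194700000 = -31790 N.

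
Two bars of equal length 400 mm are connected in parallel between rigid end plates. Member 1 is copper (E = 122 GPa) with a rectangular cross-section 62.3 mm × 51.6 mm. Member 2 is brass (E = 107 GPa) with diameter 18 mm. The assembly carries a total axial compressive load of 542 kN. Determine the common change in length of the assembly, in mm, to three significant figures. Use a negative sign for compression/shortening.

-0.517 mm

A_1 = 3215 mm².
A_2 = 254.5 mm².
Equal strain + equilibrium ⇒ each member carries load in proportion to AE: A₁E₁ = 392200000 N, A₂E₂ = 27230000 N, ΣAE = 419400000 N.
δ = PL/ΣAE = -542000·400/419400000 = -0.5169 mm.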